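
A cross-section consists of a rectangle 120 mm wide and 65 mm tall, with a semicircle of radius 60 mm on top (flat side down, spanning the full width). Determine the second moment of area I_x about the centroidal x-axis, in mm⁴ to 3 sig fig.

Decompose the section into non-overlapping parts with the origin at the bottom-left of its bounding rectangle.
Rectangular body: 120 × 65, A = 7 800 mm², y = 32.5 mm, Ī = 2 746 250 mm⁴.
Semicircular cap: semicircle r = 60, A = 5654.9 mm², y = 90.465 mm, Ī = 1 422 450 mm⁴.
Centroid: ȳ = ΣA·y / ΣA = 56.862 mm.
Transfer each piece to the centroidal x-axis using Ī + A·d² with d = y − 56.862:
  rectangular body: d = -24.362 mm → contributes +7 375 484 mm⁴
  semicircular cap: d = 33.603 mm → contributes +7 807 751 mm⁴
Total I = 15 183 234 mm⁴.

I_x ≈ 1.52 × 10⁷ mm⁴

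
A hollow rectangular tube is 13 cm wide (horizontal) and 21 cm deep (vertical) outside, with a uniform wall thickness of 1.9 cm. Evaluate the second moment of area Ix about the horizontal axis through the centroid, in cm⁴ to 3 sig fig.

Treat the section as a set of non-overlapping primitives; coordinates are from the bounding-box lower-left.
Outer rectangle: 13 × 21, A = 273 cm², y = 10.5 cm, Ī = 10 033 cm⁴.
Inner void (subtracted): 9.2 × 17.2, A = 158.24 cm², y = 10.5 cm, Ī = 3901.1 cm⁴.
By symmetry the centroid is at mid-height, ȳ = 10.5 cm.
All pieces are centred on the horizontal axis through the centroid, so I = ΣĪ (holes subtracted) = 6131.6 cm⁴.

Ix ≈ 6130 cm⁴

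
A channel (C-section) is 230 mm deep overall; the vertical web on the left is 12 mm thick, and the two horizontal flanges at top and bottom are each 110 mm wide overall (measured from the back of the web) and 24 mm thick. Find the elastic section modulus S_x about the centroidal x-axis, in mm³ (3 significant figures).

S_x ≈ 5.42 × 10⁵ mm³

Decompose the section into non-overlapping parts with the origin at the bottom-left of its bounding rectangle.
Web: 12 × 230, A = 2 760 mm², y = 115 mm, Ī = 12 167 000 mm⁴.
Top flange (beyond web): 98 × 24, A = 2 352 mm², y = 218 mm, Ī = 112 896 mm⁴.
Bottom flange (beyond web): 98 × 24, A = 2 352 mm², y = 12 mm, Ī = 112 896 mm⁴.
By symmetry the centroid is at mid-height, ȳ = 115 mm.
Transfer each piece to the centroidal x-axis using Ī + A·d² with d = y − 115:
  web: d = 0 mm → contributes +12 167 000 mm⁴
  top flange (beyond web): d = 103 mm → contributes +25 065 264 mm⁴
  bottom flange (beyond web): d = -103 mm → contributes +25 065 264 mm⁴
Total I = 62 297 528 mm⁴.
Extreme fibre distance c = 115 mm; S = I/c = 541 718 mm³.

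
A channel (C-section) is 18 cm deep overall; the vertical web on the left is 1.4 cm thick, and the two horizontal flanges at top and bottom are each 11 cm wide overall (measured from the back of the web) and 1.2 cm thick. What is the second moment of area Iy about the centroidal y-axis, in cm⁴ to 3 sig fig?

Iy ≈ 545 cm⁴

Treat the section as a set of non-overlapping primitives; coordinates are from the bounding-box lower-left.
Web: 1.4 × 18, A = 25.2 cm², x = 0.7 cm, Ī = 4.116 cm⁴.
Top flange (beyond web): 9.6 × 1.2, A = 11.52 cm², x = 6.2 cm, Ī = 88.474 cm⁴.
Bottom flange (beyond web): 9.6 × 1.2, A = 11.52 cm², x = 6.2 cm, Ī = 88.474 cm⁴.
Centroid: x̄ = ΣA·x / ΣA = 3.3269 cm.
Transfer each piece to the centroidal y-axis using Ī + A·d² with d = x − 3.3269:
  web: d = -2.6269 cm → contributes +178.01 cm⁴
  top flange (beyond web): d = 2.8731 cm → contributes +183.57 cm⁴
  bottom flange (beyond web): d = 2.8731 cm → contributes +183.57 cm⁴
Total I = 545.15 cm⁴.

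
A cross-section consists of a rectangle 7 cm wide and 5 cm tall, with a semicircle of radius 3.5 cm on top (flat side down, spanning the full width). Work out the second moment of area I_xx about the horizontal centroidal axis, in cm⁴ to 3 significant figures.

Decompose the section into non-overlapping parts with the origin at the bottom-left of its bounding rectangle.
Rectangular body: 7 × 5, A = 35 cm², y = 2.5 cm, Ī = 72.917 cm⁴.
Semicircular cap: semicircle r = 3.5, A = 19.242 cm², y = 6.4854 cm, Ī = 16.47 cm⁴.
Centroid: ȳ = ΣA·y / ΣA = 3.9138 cm.
Transfer each piece to the horizontal centroidal axis using Ī + A·d² with d = y − 3.9138:
  rectangular body: d = -1.4138 cm → contributes +142.88 cm⁴
  semicircular cap: d = 2.5716 cm → contributes +143.72 cm⁴
Total I = 286.6 cm⁴.

I_xx ≈ 287 cm⁴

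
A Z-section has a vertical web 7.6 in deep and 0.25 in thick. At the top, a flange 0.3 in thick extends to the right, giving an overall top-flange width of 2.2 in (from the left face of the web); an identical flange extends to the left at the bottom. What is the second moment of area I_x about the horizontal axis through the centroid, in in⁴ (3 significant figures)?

I_x ≈ 24.7 in⁴

Split into non-overlapping primitives; take the origin at the lower-left of the bounding box.
Web: 0.25 × 7.6, A = 1.9 in², y = 3.8 in, Ī = 9.1453 in⁴.
Top flange (beyond web): 1.95 × 0.3, A = 0.585 in², y = 7.45 in, Ī = 0.0043875 in⁴.
Bottom flange (beyond web): 1.95 × 0.3, A = 0.585 in², y = 0.15 in, Ī = 0.0043875 in⁴.
Centroid: ȳ = ΣA·y / ΣA = 3.8 in.
Transfer each piece to the horizontal axis through the centroid using Ī + A·d² with d = y − 3.8:
  web: d = 0 in → contributes +9.1453 in⁴
  top flange (beyond web): d = 3.65 in → contributes +7.7981 in⁴
  bottom flange (beyond web): d = -3.65 in → contributes +7.7981 in⁴
Total I = 24.741 in⁴.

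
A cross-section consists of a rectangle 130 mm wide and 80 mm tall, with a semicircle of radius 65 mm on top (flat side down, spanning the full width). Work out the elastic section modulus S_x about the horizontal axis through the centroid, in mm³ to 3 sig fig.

Treat the section as a set of non-overlapping primitives; coordinates are from the bounding-box lower-left.
Rectangular body: 130 × 80, A = 10 400 mm², y = 40 mm, Ī = 5 546 667 mm⁴.
Semicircular cap: semicircle r = 65, A = 6636.6 mm², y = 107.59 mm, Ī = 1 959 230 mm⁴.
Centroid: ȳ = ΣA·y / ΣA = 66.328 mm.
Transfer each piece to the horizontal axis through the centroid using Ī + A·d² with d = y − 66.328:
  rectangular body: d = -26.328 mm → contributes +12 755 823 mm⁴
  semicircular cap: d = 41.258 mm → contributes +13 256 440 mm⁴
Total I = 26 012 262 mm⁴.
Extreme fibre distance c = 78.672 mm; S = I/c = 330 644 mm³.

S_x ≈ 3.31 × 10⁵ mm³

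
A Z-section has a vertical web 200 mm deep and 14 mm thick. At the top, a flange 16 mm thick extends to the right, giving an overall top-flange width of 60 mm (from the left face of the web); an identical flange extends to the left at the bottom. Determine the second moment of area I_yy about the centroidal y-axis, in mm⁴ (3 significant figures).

Break the section into simple shapes (no overlaps), measuring from the bottom-left corner of the bounding box.
Web: 14 × 200, A = 2 800 mm², x = 53 mm, Ī = 45 733 mm⁴.
Top flange (beyond web): 46 × 16, A = 736 mm², x = 83 mm, Ī = 129 781 mm⁴.
Bottom flange (beyond web): 46 × 16, A = 736 mm², x = 23 mm, Ī = 129 781 mm⁴.
Centroid: x̄ = ΣA·x / ΣA = 53 mm.
Transfer each piece to the centroidal y-axis using Ī + A·d² with d = x − 53:
  web: d = 0 mm → contributes +45 733 mm⁴
  top flange (beyond web): d = 30 mm → contributes +792 181 mm⁴
  bottom flange (beyond web): d = -30 mm → contributes +792 181 mm⁴
Total I = 1 630 096 mm⁴.

I_yy ≈ 1.63 × 10⁶ mm⁴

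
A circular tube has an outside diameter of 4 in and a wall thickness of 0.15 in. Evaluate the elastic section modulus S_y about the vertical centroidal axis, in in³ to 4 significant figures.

Break the section into simple shapes (no overlaps), measuring from the bottom-left corner of the bounding box.
Outer circle: ⌀4, A = 12.5664 in², x = 2 in, Ī = 12.5664 in⁴.
Bore (subtracted): ⌀3.7, A = 10.7521 in², x = 2 in, Ī = 9.19977 in⁴.
By symmetry the centroid is at mid-width, x̄ = 2 in.
All pieces are centred on the vertical centroidal axis, so I = ΣĪ (holes subtracted) = 3.3666 in⁴.
Extreme fibre distance c = 2 in; S = I/c = 1.6833 in³.

S_y ≈ 1.683 in³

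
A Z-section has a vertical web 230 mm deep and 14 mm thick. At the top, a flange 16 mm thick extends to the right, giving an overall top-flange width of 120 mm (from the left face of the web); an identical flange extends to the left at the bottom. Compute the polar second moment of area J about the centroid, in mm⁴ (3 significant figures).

J ≈ 6.85 × 10⁷ mm⁴

Break the section into simple shapes (no overlaps), measuring from the bottom-left corner of the bounding box.
Web: 14 × 230, A = 3 220 mm², y = 115 mm, Ī = 14 194 833 mm⁴.
Top flange (beyond web): 106 × 16, A = 1 696 mm², y = 222 mm, Ī = 36 181 mm⁴.
Bottom flange (beyond web): 106 × 16, A = 1 696 mm², y = 8 mm, Ī = 36 181 mm⁴.
Centroid: ȳ = ΣA·y / ΣA = 115 mm.
Transfer each piece to the centroidal x-axis using Ī + A·d² with d = y − 115:
  web: d = 0 mm → contributes +14 194 833 mm⁴
  top flange (beyond web): d = 107 mm → contributes +19 453 685 mm⁴
  bottom flange (beyond web): d = -107 mm → contributes +19 453 685 mm⁴
Total I = 53 102 204 mm⁴.
For the y-axis: x̄ = 113 mm.
Repeating about the centroidal y-axis gives I_y = 15 439 836 mm⁴.
Polar second moment: J = I_x + I_y = 68 542 040 mm⁴.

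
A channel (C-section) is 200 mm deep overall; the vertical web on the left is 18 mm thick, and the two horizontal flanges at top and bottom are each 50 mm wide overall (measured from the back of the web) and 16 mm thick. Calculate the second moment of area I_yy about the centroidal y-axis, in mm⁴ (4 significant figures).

Treat the section as a set of non-overlapping primitives; coordinates are from the bounding-box lower-left.
Web: 18 × 200, A = 3 600 mm², x = 9 mm, Ī = 97 200 mm⁴.
Top flange (beyond web): 32 × 16, A = 512 mm², x = 34 mm, Ī = 43690.7 mm⁴.
Bottom flange (beyond web): 32 × 16, A = 512 mm², x = 34 mm, Ī = 43690.7 mm⁴.
Centroid: x̄ = ΣA·x / ΣA = 14.5363 mm.
Transfer each piece to the centroidal y-axis using Ī + A·d² with d = x − 14.5363:
  web: d = -5.53633 mm → contributes +207 544 mm⁴
  top flange (beyond web): d = 19.4637 mm → contributes +237 654 mm⁴
  bottom flange (beyond web): d = 19.4637 mm → contributes +237 654 mm⁴
Total I = 682 851 mm⁴.

I_yy ≈ 6.829 × 10⁵ mm⁴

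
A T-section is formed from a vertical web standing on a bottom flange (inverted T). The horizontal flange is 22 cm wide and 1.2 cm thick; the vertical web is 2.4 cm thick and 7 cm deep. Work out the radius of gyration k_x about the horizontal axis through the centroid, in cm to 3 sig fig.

k_x ≈ 2.38 cm

Treat the section as a set of non-overlapping primitives; coordinates are from the bounding-box lower-left.
Flange: 22 × 1.2, A = 26.4 cm², y = 0.6 cm, Ī = 3.168 cm⁴.
Web: 2.4 × 7, A = 16.8 cm², y = 4.7 cm, Ī = 68.6 cm⁴.
Centroid: ȳ = ΣA·y / ΣA = 2.1944 cm.
Transfer each piece to the horizontal axis through the centroid using Ī + A·d² with d = y − 2.1944:
  flange: d = -1.5944 cm → contributes +70.283 cm⁴
  web: d = 2.5056 cm → contributes +174.07 cm⁴
Total I = 244.35 cm⁴.
Radius of gyration: k = √(I/A) = √(244.35 / 43.2) = 2.3783 cm.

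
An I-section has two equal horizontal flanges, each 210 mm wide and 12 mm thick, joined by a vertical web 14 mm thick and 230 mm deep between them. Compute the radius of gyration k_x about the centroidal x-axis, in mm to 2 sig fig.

k_x ≈ 100 mm

Decompose the section into non-overlapping parts with the origin at the bottom-left of its bounding rectangle.
Bottom flange: 210 × 12, A = 2 520 mm², y = 6 mm, Ī = 30 240 mm⁴.
Web: 14 × 230, A = 3 220 mm², y = 127 mm, Ī = 14 194 833 mm⁴.
Top flange: 210 × 12, A = 2 520 mm², y = 248 mm, Ī = 30 240 mm⁴.
By symmetry the centroid is at mid-height, ȳ = 127 mm.
Transfer each piece to the centroidal x-axis using Ī + A·d² with d = y − 127:
  bottom flange: d = -121 mm → contributes +36 925 560 mm⁴
  web: d = 0 mm → contributes +14 194 833 mm⁴
  top flange: d = 121 mm → contributes +36 925 560 mm⁴
Total I = 88 045 953 mm⁴.
Radius of gyration: k = √(I/A) = √(88 045 953 / 8 260) = 103.2 mm.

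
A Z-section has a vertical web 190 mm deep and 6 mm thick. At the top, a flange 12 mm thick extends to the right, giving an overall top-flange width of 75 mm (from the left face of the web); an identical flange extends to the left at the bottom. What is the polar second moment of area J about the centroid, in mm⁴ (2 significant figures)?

Decompose the section into non-overlapping parts with the origin at the bottom-left of its bounding rectangle.
Web: 6 × 190, A = 1 140 mm², y = 95 mm, Ī = 3 429 500 mm⁴.
Top flange (beyond web): 69 × 12, A = 828 mm², y = 184 mm, Ī = 9 936 mm⁴.
Bottom flange (beyond web): 69 × 12, A = 828 mm², y = 6 mm, Ī = 9 936 mm⁴.
Centroid: ȳ = ΣA·y / ΣA = 95 mm.
Transfer each piece to the centroidal x-axis using Ī + A·d² with d = y − 95:
  web: d = 0 mm → contributes +3 429 500 mm⁴
  top flange (beyond web): d = 89 mm → contributes +6 568 524 mm⁴
  bottom flange (beyond web): d = -89 mm → contributes +6 568 524 mm⁴
Total I = 16 566 548 mm⁴.
For the y-axis: x̄ = 72 mm.
Repeating about the centroidal y-axis gives I_y = 2 989 188 mm⁴.
Polar second moment: J = I_x + I_y = 19 555 736 mm⁴.

J ≈ 2.0 × 10⁷ mm⁴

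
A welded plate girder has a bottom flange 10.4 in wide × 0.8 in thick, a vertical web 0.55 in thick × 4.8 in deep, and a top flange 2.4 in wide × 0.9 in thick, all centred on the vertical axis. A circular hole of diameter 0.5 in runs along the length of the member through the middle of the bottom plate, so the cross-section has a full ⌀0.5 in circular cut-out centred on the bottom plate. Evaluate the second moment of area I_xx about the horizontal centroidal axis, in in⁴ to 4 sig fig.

Break the section into simple shapes (no overlaps), measuring from the bottom-left corner of the bounding box.
Bottom plate: 10.4 × 0.8, A = 8.32 in², y = 0.4 in, Ī = 0.443733 in⁴.
Web plate: 0.55 × 4.8, A = 2.64 in², y = 3.2 in, Ī = 5.0688 in⁴.
Top plate: 2.4 × 0.9, A = 2.16 in², y = 6.05 in, Ī = 0.1458 in⁴.
Hole (subtracted): ⌀0.5, A = 0.19635 in², y = 0.4 in, Ī = 0.00306796 in⁴.
Centroid: ȳ = ΣA·y / ΣA = 1.91629 in.
Transfer each piece to the horizontal centroidal axis using Ī + A·d² with d = y − 1.91629:
  bottom plate: d = -1.51629 in → contributes +19.5725 in⁴
  web plate: d = 1.28371 in → contributes +9.41929 in⁴
  top plate: d = 4.13371 in → contributes +37.0549 in⁴
  hole: d = -1.51629 in → contributes −0.454502 in⁴
Total I = 65.5922 in⁴.

I_xx ≈ 65.59 in⁴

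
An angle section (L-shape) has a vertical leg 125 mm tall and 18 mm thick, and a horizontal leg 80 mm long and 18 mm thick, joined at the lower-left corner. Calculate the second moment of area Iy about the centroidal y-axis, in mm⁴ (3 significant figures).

Split into non-overlapping primitives; take the origin at the lower-left of the bounding box.
Vertical leg: 18 × 125, A = 2 250 mm², x = 9 mm, Ī = 60 750 mm⁴.
Horizontal leg (remainder): 62 × 18, A = 1 116 mm², x = 49 mm, Ī = 357 492 mm⁴.
Centroid: x̄ = ΣA·x / ΣA = 22.262 mm.
Transfer each piece to the centroidal y-axis using Ī + A·d² with d = x − 22.262:
  vertical leg: d = -13.262 mm → contributes +456 483 mm⁴
  horizontal leg (remainder): d = 26.738 mm → contributes +1 155 342 mm⁴
Total I = 1 611 825 mm⁴.

Iy ≈ 1.61 × 10⁶ mm⁴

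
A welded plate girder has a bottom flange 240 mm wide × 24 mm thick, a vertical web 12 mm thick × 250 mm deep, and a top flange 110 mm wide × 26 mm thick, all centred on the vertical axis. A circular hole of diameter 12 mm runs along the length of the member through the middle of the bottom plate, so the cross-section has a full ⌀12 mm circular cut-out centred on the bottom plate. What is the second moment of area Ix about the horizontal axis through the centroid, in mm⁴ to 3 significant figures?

Decompose the section into non-overlapping parts with the origin at the bottom-left of its bounding rectangle.
Bottom plate: 240 × 24, A = 5 760 mm², y = 12 mm, Ī = 276 480 mm⁴.
Web plate: 12 × 250, A = 3 000 mm², y = 149 mm, Ī = 15 625 000 mm⁴.
Top plate: 110 × 26, A = 2 860 mm², y = 287 mm, Ī = 161 113 mm⁴.
Hole (subtracted): ⌀12, A = 113.1 mm², y = 12 mm, Ī = 1017.9 mm⁴.
Centroid: ȳ = ΣA·y / ΣA = 116.07 mm.
Transfer each piece to the horizontal axis through the centroid using Ī + A·d² with d = y − 116.07:
  bottom plate: d = -104.07 mm → contributes +62 658 100 mm⁴
  web plate: d = 32.932 mm → contributes +18 878 556 mm⁴
  top plate: d = 170.93 mm → contributes +83 723 904 mm⁴
  hole: d = -104.07 mm → contributes −1 225 878 mm⁴
Total I = 164 034 682 mm⁴.

Ix ≈ 1.64 × 10⁸ mm⁴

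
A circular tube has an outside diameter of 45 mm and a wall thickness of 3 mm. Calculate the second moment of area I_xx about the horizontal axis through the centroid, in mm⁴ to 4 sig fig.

Split into non-overlapping primitives; take the origin at the lower-left of the bounding box.
Outer circle: ⌀45, A = 1590.43 mm², y = 22.5 mm, Ī = 201 289 mm⁴.
Bore (subtracted): ⌀39, A = 1194.59 mm², y = 22.5 mm, Ī = 113 561 mm⁴.
By symmetry the centroid is at mid-height, ȳ = 22.5 mm.
All pieces are centred on the horizontal axis through the centroid, so I = ΣĪ (holes subtracted) = 87728.2 mm⁴.

I_xx ≈ 8.773 × 10⁴ mm⁴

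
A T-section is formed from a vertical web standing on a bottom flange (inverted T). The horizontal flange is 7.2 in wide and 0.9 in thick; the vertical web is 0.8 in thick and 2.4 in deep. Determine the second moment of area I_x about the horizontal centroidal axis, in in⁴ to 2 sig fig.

I_x ≈ 5.4 in⁴

Treat the section as a set of non-overlapping primitives; coordinates are from the bounding-box lower-left.
Flange: 7.2 × 0.9, A = 6.48 in², y = 0.45 in, Ī = 0.4374 in⁴.
Web: 0.8 × 2.4, A = 1.92 in², y = 2.1 in, Ī = 0.9216 in⁴.
Centroid: ȳ = ΣA·y / ΣA = 0.8271 in.
Transfer each piece to the horizontal centroidal axis using Ī + A·d² with d = y − 0.8271:
  flange: d = -0.3771 in → contributes +1.359 in⁴
  web: d = 1.273 in → contributes +4.032 in⁴
Total I = 5.391 in⁴.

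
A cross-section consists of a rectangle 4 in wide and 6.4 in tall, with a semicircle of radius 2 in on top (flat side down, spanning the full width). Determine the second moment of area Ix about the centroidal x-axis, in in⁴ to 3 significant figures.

Ix ≈ 172 in⁴

Split into non-overlapping primitives; take the origin at the lower-left of the bounding box.
Rectangular body: 4 × 6.4, A = 25.6 in², y = 3.2 in, Ī = 87.381 in⁴.
Semicircular cap: semicircle r = 2, A = 6.2832 in², y = 7.2488 in, Ī = 1.7561 in⁴.
Centroid: ȳ = ΣA·y / ΣA = 3.9979 in.
Transfer each piece to the centroidal x-axis using Ī + A·d² with d = y − 3.9979:
  rectangular body: d = -0.7979 in → contributes +103.68 in⁴
  semicircular cap: d = 3.2509 in → contributes +68.16 in⁴
Total I = 171.84 in⁴.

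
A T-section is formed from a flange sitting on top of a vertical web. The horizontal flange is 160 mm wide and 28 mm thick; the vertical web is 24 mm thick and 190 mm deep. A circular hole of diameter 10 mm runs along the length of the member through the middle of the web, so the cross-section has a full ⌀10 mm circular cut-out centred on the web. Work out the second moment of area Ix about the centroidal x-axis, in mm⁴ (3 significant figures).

Split into non-overlapping primitives; take the origin at the lower-left of the bounding box.
Flange: 160 × 28, A = 4 480 mm², y = 204 mm, Ī = 292 693 mm⁴.
Web: 24 × 190, A = 4 560 mm², y = 95 mm, Ī = 13 718 000 mm⁴.
Hole (subtracted): ⌀10, A = 78.54 mm², y = 95 mm, Ī = 490.87 mm⁴.
Centroid: ȳ = ΣA·y / ΣA = 149.49 mm.
Transfer each piece to the centroidal x-axis using Ī + A·d² with d = y − 149.49:
  flange: d = 54.509 mm → contributes +13 603 750 mm⁴
  web: d = -54.491 mm → contributes +27 257 927 mm⁴
  hole: d = -54.491 mm → contributes −233 698 mm⁴
Total I = 40 627 979 mm⁴.

Ix ≈ 4.06 × 10⁷ mm⁴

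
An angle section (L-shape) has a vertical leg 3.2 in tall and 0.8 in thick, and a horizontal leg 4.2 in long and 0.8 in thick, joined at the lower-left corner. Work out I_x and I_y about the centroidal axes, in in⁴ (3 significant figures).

I_x ≈ 4.23 in⁴, I_y ≈ 8.57 in⁴

Split into non-overlapping primitives; take the origin at the lower-left of the bounding box.
Vertical leg: 0.8 × 3.2, A = 2.56 in², y = 1.6 in, Ī = 2.1845 in⁴.
Horizontal leg (remainder): 3.4 × 0.8, A = 2.72 in², y = 0.4 in, Ī = 0.14507 in⁴.
Centroid: ȳ = ΣA·y / ΣA = 0.98182 in.
Transfer each piece to the centroidal x-axis using Ī + A·d² with d = y − 0.98182:
  vertical leg: d = 0.61818 in → contributes +3.1628 in⁴
  horizontal leg (remainder): d = -0.58182 in → contributes +1.0658 in⁴
Total I = 4.2287 in⁴.
For the y-axis: x̄ = 1.4818 in.
Repeating about the centroidal y-axis gives I_y = 8.5727 in⁴.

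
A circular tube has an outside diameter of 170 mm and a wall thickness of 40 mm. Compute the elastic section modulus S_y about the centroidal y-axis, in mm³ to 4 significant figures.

S_y ≈ 4.444 × 10⁵ mm³

Decompose the section into non-overlapping parts with the origin at the bottom-left of its bounding rectangle.
Outer circle: ⌀170, A = 22 698 mm², x = 85 mm, Ī = 40 998 275 mm⁴.
Bore (subtracted): ⌀90, A = 6361.73 mm², x = 85 mm, Ī = 3 220 623 mm⁴.
By symmetry the centroid is at mid-width, x̄ = 85 mm.
All pieces are centred on the centroidal y-axis, so I = ΣĪ (holes subtracted) = 37 777 652 mm⁴.
Extreme fibre distance c = 85 mm; S = I/c = 444 443 mm³.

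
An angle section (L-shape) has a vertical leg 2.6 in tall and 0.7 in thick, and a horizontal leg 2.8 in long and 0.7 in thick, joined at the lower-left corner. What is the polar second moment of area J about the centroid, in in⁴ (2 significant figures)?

J ≈ 4.0 in⁴

Split into non-overlapping primitives; take the origin at the lower-left of the bounding box.
Vertical leg: 0.7 × 2.6, A = 1.82 in², y = 1.3 in, Ī = 1.025 in⁴.
Horizontal leg (remainder): 2.1 × 0.7, A = 1.47 in², y = 0.35 in, Ī = 0.06003 in⁴.
Centroid: ȳ = ΣA·y / ΣA = 0.8755 in.
Transfer each piece to the centroidal x-axis using Ī + A·d² with d = y − 0.8755:
  vertical leg: d = 0.4245 in → contributes +1.353 in⁴
  horizontal leg (remainder): d = -0.5255 in → contributes +0.466 in⁴
Total I = 1.819 in⁴.
For the y-axis: x̄ = 0.9755 in.
Repeating about the centroidal y-axis gives I_y = 2.208 in⁴.
Polar second moment: J = I_x + I_y = 4.028 in⁴.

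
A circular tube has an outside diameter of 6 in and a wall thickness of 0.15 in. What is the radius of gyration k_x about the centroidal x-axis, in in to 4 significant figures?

k_x ≈ 2.069 in

Break the section into simple shapes (no overlaps), measuring from the bottom-left corner of the bounding box.
Outer circle: ⌀6, A = 28.2743 in², y = 3 in, Ī = 63.6173 in⁴.
Bore (subtracted): ⌀5.7, A = 25.5176 in², y = 3 in, Ī = 51.8166 in⁴.
By symmetry the centroid is at mid-height, ȳ = 3 in.
All pieces are centred on the centroidal x-axis, so I = ΣĪ (holes subtracted) = 11.8006 in⁴.
Radius of gyration: k = √(I/A) = √(11.8006 / 2.75675) = 2.06897 in.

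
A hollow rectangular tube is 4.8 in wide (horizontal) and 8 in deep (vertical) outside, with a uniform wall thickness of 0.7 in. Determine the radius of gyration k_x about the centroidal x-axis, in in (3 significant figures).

k_x ≈ 2.78 in

Decompose the section into non-overlapping parts with the origin at the bottom-left of its bounding rectangle.
Outer rectangle: 4.8 × 8, A = 38.4 in², y = 4 in, Ī = 204.8 in⁴.
Inner void (subtracted): 3.4 × 6.6, A = 22.44 in², y = 4 in, Ī = 81.457 in⁴.
By symmetry the centroid is at mid-height, ȳ = 4 in.
All pieces are centred on the centroidal x-axis, so I = ΣĪ (holes subtracted) = 123.34 in⁴.
Radius of gyration: k = √(I/A) = √(123.34 / 15.96) = 2.78 in.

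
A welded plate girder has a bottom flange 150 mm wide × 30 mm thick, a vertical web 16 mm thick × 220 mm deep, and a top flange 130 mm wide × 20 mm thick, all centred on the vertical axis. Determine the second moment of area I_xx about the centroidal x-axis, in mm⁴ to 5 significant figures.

I_xx ≈ 1.1647 × 10⁸ mm⁴

Treat the section as a set of non-overlapping primitives; coordinates are from the bounding-box lower-left.
Bottom plate: 150 × 30, A = 4 500 mm², y = 15 mm, Ī = 337 500 mm⁴.
Web plate: 16 × 220, A = 3 520 mm², y = 140 mm, Ī = 14 197 333 mm⁴.
Top plate: 130 × 20, A = 2 600 mm², y = 260 mm, Ī = 86666.67 mm⁴.
Centroid: ȳ = ΣA·y / ΣA = 116.4124 mm.
Transfer each piece to the centroidal x-axis using Ī + A·d² with d = y − 116.4124:
  bottom plate: d = -101.4124 mm → contributes +46 617 664 mm⁴
  web plate: d = 23.58757 mm → contributes +16 155 768 mm⁴
  top plate: d = 143.5876 mm → contributes +53 691 882 mm⁴
Total I = 116 465 314 mm⁴.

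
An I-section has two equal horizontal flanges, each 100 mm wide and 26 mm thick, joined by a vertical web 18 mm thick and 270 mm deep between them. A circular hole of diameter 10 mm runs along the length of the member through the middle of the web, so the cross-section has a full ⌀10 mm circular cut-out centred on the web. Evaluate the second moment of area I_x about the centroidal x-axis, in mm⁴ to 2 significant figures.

I_x ≈ 1.4 × 10⁸ mm⁴

Decompose the section into non-overlapping parts with the origin at the bottom-left of its bounding rectangle.
Bottom flange: 100 × 26, A = 2 600 mm², y = 13 mm, Ī = 146 467 mm⁴.
Web: 18 × 270, A = 4 860 mm², y = 161 mm, Ī = 29 524 500 mm⁴.
Top flange: 100 × 26, A = 2 600 mm², y = 309 mm, Ī = 146 467 mm⁴.
Hole (subtracted): ⌀10, A = 78.54 mm², y = 161 mm, Ī = 490.9 mm⁴.
By symmetry the centroid is at mid-height, ȳ = 161 mm.
Transfer each piece to the centroidal x-axis using Ī + A·d² with d = y − 161:
  bottom flange: d = -148 mm → contributes +57 096 867 mm⁴
  web: d = 0 mm → contributes +29 524 500 mm⁴
  top flange: d = 148 mm → contributes +57 096 867 mm⁴
  hole: d = 0 mm → contributes −490.9 mm⁴
Total I = 143 717 742 mm⁴.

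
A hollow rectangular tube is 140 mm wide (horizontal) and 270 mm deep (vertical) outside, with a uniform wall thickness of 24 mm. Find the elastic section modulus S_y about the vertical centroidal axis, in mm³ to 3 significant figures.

Break the section into simple shapes (no overlaps), measuring from the bottom-left corner of the bounding box.
Outer rectangle: 140 × 270, A = 37 800 mm², x = 70 mm, Ī = 61 740 000 mm⁴.
Inner void (subtracted): 92 × 222, A = 20 424 mm², x = 70 mm, Ī = 14 405 728 mm⁴.
By symmetry the centroid is at mid-width, x̄ = 70 mm.
All pieces are centred on the vertical centroidal axis, so I = ΣĪ (holes subtracted) = 47 334 272 mm⁴.
Extreme fibre distance c = 70 mm; S = I/c = 676 204 mm³.

S_y ≈ 6.76 × 10⁵ mm³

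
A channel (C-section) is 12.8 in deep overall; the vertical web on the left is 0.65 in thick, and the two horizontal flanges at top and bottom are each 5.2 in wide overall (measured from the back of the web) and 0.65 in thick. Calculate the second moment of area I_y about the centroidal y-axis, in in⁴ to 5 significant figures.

Break the section into simple shapes (no overlaps), measuring from the bottom-left corner of the bounding box.
Web: 0.65 × 12.8, A = 8.32 in², x = 0.325 in, Ī = 0.2929333 in⁴.
Top flange (beyond web): 4.55 × 0.65, A = 2.9575 in², x = 2.925 in, Ī = 5.102304 in⁴.
Bottom flange (beyond web): 4.55 × 0.65, A = 2.9575 in², x = 2.925 in, Ī = 5.102304 in⁴.
Centroid: x̄ = ΣA·x / ΣA = 1.405365 in.
Transfer each piece to the centroidal y-axis using Ī + A·d² with d = x − 1.405365:
  web: d = -1.080365 in → contributes +10.00395 in⁴
  top flange (beyond web): d = 1.519635 in → contributes +11.93203 in⁴
  bottom flange (beyond web): d = 1.519635 in → contributes +11.93203 in⁴
Total I = 33.868 in⁴.

I_y ≈ 33.868 in⁴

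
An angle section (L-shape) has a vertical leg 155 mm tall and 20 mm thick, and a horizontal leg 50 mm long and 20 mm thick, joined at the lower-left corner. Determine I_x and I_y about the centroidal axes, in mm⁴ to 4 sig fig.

Decompose the section into non-overlapping parts with the origin at the bottom-left of its bounding rectangle.
Vertical leg: 20 × 155, A = 3 100 mm², y = 77.5 mm, Ī = 6 206 458 mm⁴.
Horizontal leg (remainder): 30 × 20, A = 600 mm², y = 10 mm, Ī = 20 000 mm⁴.
Centroid: ȳ = ΣA·y / ΣA = 66.5541 mm.
Transfer each piece to the centroidal x-axis using Ī + A·d² with d = y − 66.5541:
  vertical leg: d = 10.9459 mm → contributes +6 577 881 mm⁴
  horizontal leg (remainder): d = -56.5541 mm → contributes +1 939 017 mm⁴
Total I = 8 516 898 mm⁴.
For the y-axis: x̄ = 14.0541 mm.
Repeating about the centroidal y-axis gives I_y = 462 523 mm⁴.

I_x ≈ 8.517 × 10⁶ mm⁴, I_y ≈ 4.625 × 10⁵ mm⁴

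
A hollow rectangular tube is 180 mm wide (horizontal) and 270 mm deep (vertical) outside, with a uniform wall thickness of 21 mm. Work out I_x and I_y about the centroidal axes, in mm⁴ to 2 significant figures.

I_x ≈ 1.6 × 10⁸ mm⁴, I_y ≈ 8.1 × 10⁷ mm⁴

Treat the section as a set of non-overlapping primitives; coordinates are from the bounding-box lower-left.
Outer rectangle: 180 × 270, A = 48 600 mm², y = 135 mm, Ī = 295 245 000 mm⁴.
Inner void (subtracted): 138 × 228, A = 31 464 mm², y = 135 mm, Ī = 136 302 048 mm⁴.
By symmetry the centroid is at mid-height, ȳ = 135 mm.
All pieces are centred on the centroidal x-axis, so I = ΣĪ (holes subtracted) = 158 942 952 mm⁴.
Repeating about the centroidal y-axis gives I_y = 81 286 632 mm⁴.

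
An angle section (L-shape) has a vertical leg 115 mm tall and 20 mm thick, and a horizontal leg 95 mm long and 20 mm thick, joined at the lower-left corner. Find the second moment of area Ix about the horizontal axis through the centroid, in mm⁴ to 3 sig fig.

Ix ≈ 4.63 × 10⁶ mm⁴

Break the section into simple shapes (no overlaps), measuring from the bottom-left corner of the bounding box.
Vertical leg: 20 × 115, A = 2 300 mm², y = 57.5 mm, Ī = 2 534 792 mm⁴.
Horizontal leg (remainder): 75 × 20, A = 1 500 mm², y = 10 mm, Ī = 50 000 mm⁴.
Centroid: ȳ = ΣA·y / ΣA = 38.75 mm.
Transfer each piece to the horizontal axis through the centroid using Ī + A·d² with d = y − 38.75:
  vertical leg: d = 18.75 mm → contributes +3 343 385 mm⁴
  horizontal leg (remainder): d = -28.75 mm → contributes +1 289 844 mm⁴
Total I = 4 633 229 mm⁴.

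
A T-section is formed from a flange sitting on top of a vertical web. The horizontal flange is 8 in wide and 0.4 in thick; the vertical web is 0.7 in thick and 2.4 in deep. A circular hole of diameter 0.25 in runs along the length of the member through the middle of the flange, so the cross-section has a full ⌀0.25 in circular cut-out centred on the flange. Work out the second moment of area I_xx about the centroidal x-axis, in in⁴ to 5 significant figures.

Decompose the section into non-overlapping parts with the origin at the bottom-left of its bounding rectangle.
Flange: 8 × 0.4, A = 3.2 in², y = 2.6 in, Ī = 0.04266667 in⁴.
Web: 0.7 × 2.4, A = 1.68 in², y = 1.2 in, Ī = 0.8064 in⁴.
Hole (subtracted): ⌀0.25, A = 0.04908739 in², y = 2.6 in, Ī = 0.0001917476 in⁴.
Centroid: ȳ = ΣA·y / ΣA = 2.113135 in.
Transfer each piece to the centroidal x-axis using Ī + A·d² with d = y − 2.113135:
  flange: d = 0.4868645 in → contributes +0.8011853 in⁴
  web: d = -0.9131355 in → contributes +2.207212 in⁴
  hole: d = 0.4868645 in → contributes −0.01182728 in⁴
Total I = 2.99657 in⁴.

I_xx ≈ 2.9966 in⁴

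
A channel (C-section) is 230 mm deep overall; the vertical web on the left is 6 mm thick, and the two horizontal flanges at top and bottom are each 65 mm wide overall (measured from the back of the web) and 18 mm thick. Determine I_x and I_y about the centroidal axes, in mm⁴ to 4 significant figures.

Treat the section as a set of non-overlapping primitives; coordinates are from the bounding-box lower-left.
Web: 6 × 230, A = 1 380 mm², y = 115 mm, Ī = 6 083 500 mm⁴.
Top flange (beyond web): 59 × 18, A = 1 062 mm², y = 221 mm, Ī = 28 674 mm⁴.
Bottom flange (beyond web): 59 × 18, A = 1 062 mm², y = 9 mm, Ī = 28 674 mm⁴.
By symmetry the centroid is at mid-height, ȳ = 115 mm.
Transfer each piece to the centroidal x-axis using Ī + A·d² with d = y − 115:
  web: d = 0 mm → contributes +6 083 500 mm⁴
  top flange (beyond web): d = 106 mm → contributes +11 961 306 mm⁴
  bottom flange (beyond web): d = -106 mm → contributes +11 961 306 mm⁴
Total I = 30 006 112 mm⁴.
For the y-axis: x̄ = 22.7003 mm.
Repeating about the centroidal y-axis gives I_y = 1 503 837 mm⁴.

I_x ≈ 3.001 × 10⁷ mm⁴, I_y ≈ 1.504 × 10⁶ mm⁴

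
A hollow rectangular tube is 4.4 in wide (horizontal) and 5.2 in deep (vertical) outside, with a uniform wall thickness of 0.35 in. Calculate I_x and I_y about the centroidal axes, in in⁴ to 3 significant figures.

Split into non-overlapping primitives; take the origin at the lower-left of the bounding box.
Outer rectangle: 4.4 × 5.2, A = 22.88 in², y = 2.6 in, Ī = 51.556 in⁴.
Inner void (subtracted): 3.7 × 4.5, A = 16.65 in², y = 2.6 in, Ī = 28.097 in⁴.
By symmetry the centroid is at mid-height, ȳ = 2.6 in.
All pieces are centred on the centroidal x-axis, so I = ΣĪ (holes subtracted) = 23.459 in⁴.
Repeating about the centroidal y-axis gives I_y = 17.918 in⁴.

I_x ≈ 23.5 in⁴, I_y ≈ 17.9 in⁴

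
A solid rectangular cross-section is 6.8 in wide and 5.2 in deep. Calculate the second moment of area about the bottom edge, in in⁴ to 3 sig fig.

I_base ≈ 319 in⁴

The section: 6.8 × 5.2, A = 35.36 in², y = 2.6 in, Ī = 79.678 in⁴.
Transfer it to a horizontal axis along the bottom face using Ī + A·d² with d = y − 0:
  the section: d = 2.6 in → contributes +318.71 in⁴
Total I = 318.71 in⁴.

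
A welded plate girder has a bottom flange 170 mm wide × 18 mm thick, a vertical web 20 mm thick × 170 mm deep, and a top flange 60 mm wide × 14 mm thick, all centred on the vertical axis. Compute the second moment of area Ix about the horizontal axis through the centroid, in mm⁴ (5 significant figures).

Decompose the section into non-overlapping parts with the origin at the bottom-left of its bounding rectangle.
Bottom plate: 170 × 18, A = 3 060 mm², y = 9 mm, Ī = 82 620 mm⁴.
Web plate: 20 × 170, A = 3 400 mm², y = 103 mm, Ī = 8 188 333 mm⁴.
Top plate: 60 × 14, A = 840 mm², y = 195 mm, Ī = 13 720 mm⁴.
Centroid: ȳ = ΣA·y / ΣA = 74.18356 mm.
Transfer each piece to the horizontal axis through the centroid using Ī + A·d² with d = y − 74.18356:
  bottom plate: d = -65.18356 mm → contributes +13 084 244 mm⁴
  web plate: d = 28.81644 mm → contributes +11 011 650 mm⁴
  top plate: d = 120.8164 mm → contributes +12 274 874 mm⁴
Total I = 36 370 767 mm⁴.

Ix ≈ 3.6371 × 10⁷ mm⁴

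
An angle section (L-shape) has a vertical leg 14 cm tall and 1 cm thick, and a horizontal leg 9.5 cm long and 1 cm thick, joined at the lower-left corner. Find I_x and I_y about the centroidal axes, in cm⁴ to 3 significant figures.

I_x ≈ 453 cm⁴, I_y ≈ 172 cm⁴

Decompose the section into non-overlapping parts with the origin at the bottom-left of its bounding rectangle.
Vertical leg: 1 × 14, A = 14 cm², y = 7 cm, Ī = 228.67 cm⁴.
Horizontal leg (remainder): 8.5 × 1, A = 8.5 cm², y = 0.5 cm, Ī = 0.70833 cm⁴.
Centroid: ȳ = ΣA·y / ΣA = 4.5444 cm.
Transfer each piece to the centroidal x-axis using Ī + A·d² with d = y − 4.5444:
  vertical leg: d = 2.4556 cm → contributes +313.08 cm⁴
  horizontal leg (remainder): d = -4.0444 cm → contributes +139.75 cm⁴
Total I = 452.83 cm⁴.
For the y-axis: x̄ = 2.2944 cm.
Repeating about the centroidal y-axis gives I_y = 171.67 cm⁴.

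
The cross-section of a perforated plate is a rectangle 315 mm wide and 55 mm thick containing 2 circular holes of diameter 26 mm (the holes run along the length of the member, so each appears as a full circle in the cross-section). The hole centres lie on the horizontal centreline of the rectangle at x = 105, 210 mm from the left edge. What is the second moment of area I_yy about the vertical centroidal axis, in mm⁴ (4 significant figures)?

Split into non-overlapping primitives; take the origin at the lower-left of the bounding box.
Plate: 315 × 55, A = 17 325 mm², x = 157.5 mm, Ī = 143 256 094 mm⁴.
Hole 1 (subtracted): ⌀26, A = 530.929 mm², x = 105 mm, Ī = 22431.8 mm⁴.
Hole 2 (subtracted): ⌀26, A = 530.929 mm², x = 210 mm, Ī = 22431.8 mm⁴.
By symmetry the centroid is at mid-width, x̄ = 157.5 mm.
Transfer each piece to the vertical centroidal axis using Ī + A·d² with d = x − 157.5:
  plate: d = 0 mm → contributes +143 256 094 mm⁴
  hole 1: d = -52.5 mm → contributes −1 485 805 mm⁴
  hole 2: d = 52.5 mm → contributes −1 485 805 mm⁴
Total I = 140 284 483 mm⁴.

I_yy ≈ 1.403 × 10⁸ mm⁴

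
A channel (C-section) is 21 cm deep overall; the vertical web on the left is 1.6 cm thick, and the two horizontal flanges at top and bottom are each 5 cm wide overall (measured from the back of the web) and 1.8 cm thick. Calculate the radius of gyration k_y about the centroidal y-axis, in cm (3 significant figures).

k_y ≈ 1.28 cm

Treat the section as a set of non-overlapping primitives; coordinates are from the bounding-box lower-left.
Web: 1.6 × 21, A = 33.6 cm², x = 0.8 cm, Ī = 7.168 cm⁴.
Top flange (beyond web): 3.4 × 1.8, A = 6.12 cm², x = 3.3 cm, Ī = 5.8956 cm⁴.
Bottom flange (beyond web): 3.4 × 1.8, A = 6.12 cm², x = 3.3 cm, Ī = 5.8956 cm⁴.
Centroid: x̄ = ΣA·x / ΣA = 1.4675 cm.
Transfer each piece to the centroidal y-axis using Ī + A·d² with d = x − 1.4675:
  web: d = -0.66754 cm → contributes +22.14 cm⁴
  top flange (beyond web): d = 1.8325 cm → contributes +26.446 cm⁴
  bottom flange (beyond web): d = 1.8325 cm → contributes +26.446 cm⁴
Total I = 75.032 cm⁴.
Radius of gyration: k = √(I/A) = √(75.032 / 45.84) = 1.2794 cm.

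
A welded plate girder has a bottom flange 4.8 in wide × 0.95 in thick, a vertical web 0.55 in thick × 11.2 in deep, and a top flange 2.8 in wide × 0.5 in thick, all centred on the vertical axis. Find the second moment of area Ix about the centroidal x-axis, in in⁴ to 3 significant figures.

Ix ≈ 250 in⁴

Split into non-overlapping primitives; take the origin at the lower-left of the bounding box.
Bottom plate: 4.8 × 0.95, A = 4.56 in², y = 0.475 in, Ī = 0.34295 in⁴.
Web plate: 0.55 × 11.2, A = 6.16 in², y = 6.55 in, Ī = 64.393 in⁴.
Top plate: 2.8 × 0.5, A = 1.4 in², y = 12.4 in, Ī = 0.029167 in⁴.
Centroid: ȳ = ΣA·y / ΣA = 4.9401 in.
Transfer each piece to the centroidal x-axis using Ī + A·d² with d = y − 4.9401:
  bottom plate: d = -4.4651 in → contributes +91.256 in⁴
  web plate: d = 1.6099 in → contributes +80.358 in⁴
  top plate: d = 7.4599 in → contributes +77.939 in⁴
Total I = 249.55 in⁴.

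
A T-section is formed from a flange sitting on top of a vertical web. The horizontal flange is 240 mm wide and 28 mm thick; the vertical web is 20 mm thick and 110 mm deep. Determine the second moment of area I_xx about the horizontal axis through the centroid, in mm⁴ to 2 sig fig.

Treat the section as a set of non-overlapping primitives; coordinates are from the bounding-box lower-left.
Flange: 240 × 28, A = 6 720 mm², y = 124 mm, Ī = 439 040 mm⁴.
Web: 20 × 110, A = 2 200 mm², y = 55 mm, Ī = 2 218 333 mm⁴.
Centroid: ȳ = ΣA·y / ΣA = 107 mm.
Transfer each piece to the horizontal axis through the centroid using Ī + A·d² with d = y − 107:
  flange: d = 17.02 mm → contributes +2 385 220 mm⁴
  web: d = -51.98 mm → contributes +8 163 030 mm⁴
Total I = 10 548 250 mm⁴.

I_xx ≈ 1.1 × 10⁷ mm⁴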